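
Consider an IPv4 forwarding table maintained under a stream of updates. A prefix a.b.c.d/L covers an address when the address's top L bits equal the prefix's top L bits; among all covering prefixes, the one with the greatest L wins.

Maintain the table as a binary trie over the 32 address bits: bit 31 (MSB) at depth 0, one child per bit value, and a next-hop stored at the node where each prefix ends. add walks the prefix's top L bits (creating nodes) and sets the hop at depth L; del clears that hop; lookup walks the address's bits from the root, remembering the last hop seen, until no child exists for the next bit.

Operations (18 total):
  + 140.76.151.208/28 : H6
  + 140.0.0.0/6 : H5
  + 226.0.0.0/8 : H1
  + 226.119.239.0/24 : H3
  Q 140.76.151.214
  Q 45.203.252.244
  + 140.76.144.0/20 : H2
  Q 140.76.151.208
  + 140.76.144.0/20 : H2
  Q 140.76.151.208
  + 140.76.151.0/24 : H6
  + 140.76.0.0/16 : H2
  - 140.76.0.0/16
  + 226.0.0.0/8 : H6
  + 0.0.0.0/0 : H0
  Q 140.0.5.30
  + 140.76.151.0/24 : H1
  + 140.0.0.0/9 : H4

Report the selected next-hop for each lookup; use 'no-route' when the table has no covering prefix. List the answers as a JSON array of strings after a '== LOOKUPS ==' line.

Apply in order:
  + 140.76.151.208/28 (H6) depth=28
  + 140.0.0.0/6 (H5) depth=6
  + 226.0.0.0/8 (H1) depth=8
  + 226.119.239.0/24 (H3) depth=24
  ? 140.76.151.214  path d0:-→d1:-→d2:-→d3:-→d4:-→d5:-→d6:H5→d7:-→d8:-→d9:-→d10:-→d11:-→d12:-→d13:-→d14:-→d15:-→d16:-→d17:-→d18:-→d19:-→d20:-→d21:-→d22:-→d23:-→d24:-→d25:-→d26:-→d27:-→d28:H6  best=H6
  ? 45.203.252.244  path d0:-  best=no-route
  + 140.76.144.0/20 (H2) depth=20
  ? 140.76.151.208  path d0:-→d1:-→d2:-→d3:-→d4:-→d5:-→d6:H5→d7:-→d8:-→d9:-→d10:-→d11:-→d12:-→d13:-→d14:-→d15:-→d16:-→d17:-→d18:-→d19:-→d20:H2→d21:-→d22:-→d23:-→d24:-→d25:-→d26:-→d27:-→d28:H6  best=H6
  + 140.76.144.0/20 (H2) depth=20
  ? 140.76.151.208  path d0:-→d1:-→d2:-→d3:-→d4:-→d5:-→d6:H5→d7:-→d8:-→d9:-→d10:-→d11:-→d12:-→d13:-→d14:-→d15:-→d16:-→d17:-→d18:-→d19:-→d20:H2→d21:-→d22:-→d23:-→d24:-→d25:-→d26:-→d27:-→d28:H6  best=H6
  + 140.76.151.0/24 (H6) depth=24
  + 140.76.0.0/16 (H2) depth=16
  - 140.76.0.0/16 clear@16
  + 226.0.0.0/8 (H6) depth=8
  + 0.0.0.0/0 (H0) depth=0
  ? 140.0.5.30  path d0:H0→d1:-→d2:-→d3:-→d4:-→d5:-→d6:H5→d7:-→d8:-→d9:-  best=H5
  + 140.76.151.0/24 (H1) depth=24
  + 140.0.0.0/9 (H4) depth=9

== LOOKUPS ==
["H6","no-route","H6","H6","H5"]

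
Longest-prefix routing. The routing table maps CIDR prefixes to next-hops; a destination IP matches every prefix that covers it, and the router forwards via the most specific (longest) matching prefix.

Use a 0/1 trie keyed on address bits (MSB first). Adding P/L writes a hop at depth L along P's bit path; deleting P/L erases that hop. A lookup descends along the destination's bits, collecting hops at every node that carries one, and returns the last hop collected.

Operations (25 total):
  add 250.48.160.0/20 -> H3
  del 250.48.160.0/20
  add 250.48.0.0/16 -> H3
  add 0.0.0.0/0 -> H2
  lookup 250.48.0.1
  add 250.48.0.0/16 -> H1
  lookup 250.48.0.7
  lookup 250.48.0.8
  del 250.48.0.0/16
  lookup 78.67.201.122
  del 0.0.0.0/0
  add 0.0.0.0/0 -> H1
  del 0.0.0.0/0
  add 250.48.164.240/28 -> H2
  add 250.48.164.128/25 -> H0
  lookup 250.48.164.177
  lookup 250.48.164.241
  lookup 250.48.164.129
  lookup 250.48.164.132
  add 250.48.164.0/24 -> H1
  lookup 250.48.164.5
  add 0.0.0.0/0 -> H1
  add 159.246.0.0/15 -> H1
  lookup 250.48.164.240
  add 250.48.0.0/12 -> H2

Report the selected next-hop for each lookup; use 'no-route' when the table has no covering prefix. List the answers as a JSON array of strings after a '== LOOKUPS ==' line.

Apply in order:
  + 250.48.160.0/20 (H3) depth=20
  del 250.48.160.0/20 (clear depth 20)
  + 250.48.0.0/16 (H3) depth=16
  + 0.0.0.0/0 (H2) depth=0
  Q 250.48.0.1: descend 1111101000110000 ; hops seen [H2,H3] ; pick H3
  + 250.48.0.0/16 (H1) depth=16
  Q 250.48.0.7: descend 1111101000110000 ; hops seen [H2,H1] ; pick H1
  Q 250.48.0.8: descend 1111101000110000 ; hops seen [H2,H1] ; pick H1
  del 250.48.0.0/16 (clear depth 16)
  Q 78.67.201.122: descend ε ; hops seen [H2] ; pick H2
  del 0.0.0.0/0 (clear depth 0)
  + 0.0.0.0/0 (H1) depth=0
  del 0.0.0.0/0 (clear depth 0)
  + 250.48.164.240/28 (H2) depth=28
  + 250.48.164.128/25 (H0) depth=25
  Q 250.48.164.177: descend 1111101000110000101001001 ; hops seen [H0] ; pick H0
  Q 250.48.164.241: descend 1111101000110000101001001111 ; hops seen [H0,H2] ; pick H2
  Q 250.48.164.129: descend 1111101000110000101001001 ; hops seen [H0] ; pick H0
  Q 250.48.164.132: descend 1111101000110000101001001 ; hops seen [H0] ; pick H0
  + 250.48.164.0/24 (H1) depth=24
  Q 250.48.164.5: descend 111110100011000010100100 ; hops seen [H1] ; pick H1
  + 0.0.0.0/0 (H1) depth=0
  + 159.246.0.0/15 (H1) depth=15
  Q 250.48.164.240: descend 1111101000110000101001001111 ; hops seen [H1,H1,H0,H2] ; pick H2
  + 250.48.0.0/12 (H2) depth=12

== LOOKUPS ==
["H3","H1","H1","H2","H0","H2","H0","H0","H1","H2"]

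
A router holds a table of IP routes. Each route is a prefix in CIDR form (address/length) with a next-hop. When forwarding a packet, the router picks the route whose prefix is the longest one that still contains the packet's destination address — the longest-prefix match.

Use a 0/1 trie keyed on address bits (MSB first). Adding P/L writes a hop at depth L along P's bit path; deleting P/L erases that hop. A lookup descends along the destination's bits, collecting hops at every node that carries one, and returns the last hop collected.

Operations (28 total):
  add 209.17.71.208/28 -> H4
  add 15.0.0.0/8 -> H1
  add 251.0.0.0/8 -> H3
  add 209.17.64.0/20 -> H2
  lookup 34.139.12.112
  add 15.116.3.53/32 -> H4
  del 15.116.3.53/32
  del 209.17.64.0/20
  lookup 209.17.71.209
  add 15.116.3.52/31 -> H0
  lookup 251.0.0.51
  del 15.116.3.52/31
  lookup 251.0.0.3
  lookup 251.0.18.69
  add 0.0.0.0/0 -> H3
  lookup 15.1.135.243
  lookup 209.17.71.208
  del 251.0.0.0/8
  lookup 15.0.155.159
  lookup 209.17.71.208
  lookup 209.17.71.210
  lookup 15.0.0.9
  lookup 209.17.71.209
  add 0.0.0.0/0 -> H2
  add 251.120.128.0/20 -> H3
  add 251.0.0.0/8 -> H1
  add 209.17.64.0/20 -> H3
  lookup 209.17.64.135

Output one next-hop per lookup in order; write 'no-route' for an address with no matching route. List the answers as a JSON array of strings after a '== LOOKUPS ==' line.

Process each operation:
  add 209.17.71.208/28 -> H4 at depth 28
  add 15.0.0.0/8 -> H1 at depth 8
  add 251.0.0.0/8 -> H3 at depth 8
  add 209.17.64.0/20 -> H2 at depth 20
  lookup 34.139.12.112: bits 00 walk d0:-→d1:-→d2:- -> no-route
  add 15.116.3.53/32 -> H4 at depth 32
  del 15.116.3.53/32 (clear depth 32)
  del 209.17.64.0/20 (clear depth 20)
  lookup 209.17.71.209: bits 1101000100010001010001111101 walk d0:-→d1:-→d2:-→d3:-→d4:-→d5:-→d6:-→d7:-→d8:-→d9:-→d10:-→d11:-→d12:-→d13:-→d14:-→d15:-→d16:-→d17:-→d18:-→d19:-→d20:-→d21:-→d22:-→d23:-→d24:-→d25:-→d26:-→d27:-→d28:H4 -> H4
  add 15.116.3.52/31 -> H0 at depth 31
  lookup 251.0.0.51: bits 11111011 walk d0:-→d1:-→d2:-→d3:-→d4:-→d5:-→d6:-→d7:-→d8:H3 -> H3
  del 15.116.3.52/31 (clear depth 31)
  lookup 251.0.0.3: bits 11111011 walk d0:-→d1:-→d2:-→d3:-→d4:-→d5:-→d6:-→d7:-→d8:H3 -> H3
  lookup 251.0.18.69: bits 11111011 walk d0:-→d1:-→d2:-→d3:-→d4:-→d5:-→d6:-→d7:-→d8:H3 -> H3
  add 0.0.0.0/0 -> H3 at depth 0
  lookup 15.1.135.243: bits 000011110 walk d0:H3→d1:-→d2:-→d3:-→d4:-→d5:-→d6:-→d7:-→d8:H1→d9:- -> H1
  lookup 209.17.71.208: bits 1101000100010001010001111101 walk d0:H3→d1:-→d2:-→d3:-→d4:-→d5:-→d6:-→d7:-→d8:-→d9:-→d10:-→d11:-→d12:-→d13:-→d14:-→d15:-→d16:-→d17:-→d18:-→d19:-→d20:-→d21:-→d22:-→d23:-→d24:-→d25:-→d26:-→d27:-→d28:H4 -> H4
  del 251.0.0.0/8 (clear depth 8)
  lookup 15.0.155.159: bits 000011110 walk d0:H3→d1:-→d2:-→d3:-→d4:-→d5:-→d6:-→d7:-→d8:H1→d9:- -> H1
  lookup 209.17.71.208: bits 1101000100010001010001111101 walk d0:H3→d1:-→d2:-→d3:-→d4:-→d5:-→d6:-→d7:-→d8:-→d9:-→d10:-→d11:-→d12:-→d13:-→d14:-→d15:-→d16:-→d17:-→d18:-→d19:-→d20:-→d21:-→d22:-→d23:-→d24:-→d25:-→d26:-→d27:-→d28:H4 -> H4
  lookup 209.17.71.210: bits 1101000100010001010001111101 walk d0:H3→d1:-→d2:-→d3:-→d4:-→d5:-→d6:-→d7:-→d8:-→d9:-→d10:-→d11:-→d12:-→d13:-→d14:-→d15:-→d16:-→d17:-→d18:-→d19:-→d20:-→d21:-→d22:-→d23:-→d24:-→d25:-→d26:-→d27:-→d28:H4 -> H4
  lookup 15.0.0.9: bits 000011110 walk d0:H3→d1:-→d2:-→d3:-→d4:-→d5:-→d6:-→d7:-→d8:H1→d9:- -> H1
  lookup 209.17.71.209: bits 1101000100010001010001111101 walk d0:H3→d1:-→d2:-→d3:-→d4:-→d5:-→d6:-→d7:-→d8:-→d9:-→d10:-→d11:-→d12:-→d13:-→d14:-→d15:-→d16:-→d17:-→d18:-→d19:-→d20:-→d21:-→d22:-→d23:-→d24:-→d25:-→d26:-→d27:-→d28:H4 -> H4
  add 0.0.0.0/0 -> H2 at depth 0
  add 251.120.128.0/20 -> H3 at depth 20
  add 251.0.0.0/8 -> H1 at depth 8
  add 209.17.64.0/20 -> H3 at depth 20
  lookup 209.17.64.135: bits 110100010001000101000 walk d0:H2→d1:-→d2:-→d3:-→d4:-→d5:-→d6:-→d7:-→d8:-→d9:-→d10:-→d11:-→d12:-→d13:-→d14:-→d15:-→d16:-→d17:-→d18:-→d19:-→d20:H3→d21:- -> H3

== LOOKUPS ==
["no-route","H4","H3","H3","H3","H1","H4","H1","H4","H4","H1","H4","H3"]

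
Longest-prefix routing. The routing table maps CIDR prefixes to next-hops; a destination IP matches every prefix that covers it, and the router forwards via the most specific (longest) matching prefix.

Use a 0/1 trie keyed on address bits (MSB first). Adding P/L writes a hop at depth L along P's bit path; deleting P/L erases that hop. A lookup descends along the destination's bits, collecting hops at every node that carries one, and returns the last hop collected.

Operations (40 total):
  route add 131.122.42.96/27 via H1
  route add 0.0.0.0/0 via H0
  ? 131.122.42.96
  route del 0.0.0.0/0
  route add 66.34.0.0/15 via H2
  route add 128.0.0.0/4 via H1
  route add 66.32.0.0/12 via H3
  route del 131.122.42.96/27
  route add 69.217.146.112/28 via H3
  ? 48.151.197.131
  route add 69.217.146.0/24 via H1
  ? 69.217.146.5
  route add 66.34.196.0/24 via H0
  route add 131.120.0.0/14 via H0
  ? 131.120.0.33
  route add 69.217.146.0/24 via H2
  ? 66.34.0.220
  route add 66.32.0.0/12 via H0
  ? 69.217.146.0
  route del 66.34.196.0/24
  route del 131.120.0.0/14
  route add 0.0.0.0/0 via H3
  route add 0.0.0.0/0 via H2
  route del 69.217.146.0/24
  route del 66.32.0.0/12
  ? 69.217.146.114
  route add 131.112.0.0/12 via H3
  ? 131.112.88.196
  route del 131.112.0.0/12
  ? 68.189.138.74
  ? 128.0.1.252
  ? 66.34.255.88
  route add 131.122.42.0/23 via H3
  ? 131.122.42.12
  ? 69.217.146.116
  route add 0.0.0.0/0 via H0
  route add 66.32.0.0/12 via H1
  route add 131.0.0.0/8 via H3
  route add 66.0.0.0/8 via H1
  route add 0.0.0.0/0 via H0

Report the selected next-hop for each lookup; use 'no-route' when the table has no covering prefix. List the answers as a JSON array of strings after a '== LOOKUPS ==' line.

Apply in order:
  + 131.122.42.96/27 (H1) depth=27
  + 0.0.0.0/0 (H0) depth=0
  lookup 131.122.42.96: bits 100000110111101000101010011 walk d0:H0→d1:-→d2:-→d3:-→d4:-→d5:-→d6:-→d7:-→d8:-→d9:-→d10:-→d11:-→d12:-→d13:-→d14:-→d15:-→d16:-→d17:-→d18:-→d19:-→d20:-→d21:-→d22:-→d23:-→d24:-→d25:-→d26:-→d27:H1 -> H1
  del 0.0.0.0/0 (clear depth 0)
  + 66.34.0.0/15 (H2) depth=15
  + 128.0.0.0/4 (H1) depth=4
  + 66.32.0.0/12 (H3) depth=12
  del 131.122.42.96/27 (clear depth 27)
  + 69.217.146.112/28 (H3) depth=28
  lookup 48.151.197.131: bits 0 walk d0:-→d1:- -> no-route
  + 69.217.146.0/24 (H1) depth=24
  lookup 69.217.146.5: bits 0100010111011001100100100 walk d0:-→d1:-→d2:-→d3:-→d4:-→d5:-→d6:-→d7:-→d8:-→d9:-→d10:-→d11:-→d12:-→d13:-→d14:-→d15:-→d16:-→d17:-→d18:-→d19:-→d20:-→d21:-→d22:-→d23:-→d24:H1→d25:- -> H1
  + 66.34.196.0/24 (H0) depth=24
  + 131.120.0.0/14 (H0) depth=14
  lookup 131.120.0.33: bits 10000011011110 walk d0:-→d1:-→d2:-→d3:-→d4:H1→d5:-→d6:-→d7:-→d8:-→d9:-→d10:-→d11:-→d12:-→d13:-→d14:H0 -> H0
  + 69.217.146.0/24 (H2) depth=24
  lookup 66.34.0.220: bits 0100001000100010 walk d0:-→d1:-→d2:-→d3:-→d4:-→d5:-→d6:-→d7:-→d8:-→d9:-→d10:-→d11:-→d12:H3→d13:-→d14:-→d15:H2→d16:- -> H2
  + 66.32.0.0/12 (H0) depth=12
  lookup 69.217.146.0: bits 0100010111011001100100100 walk d0:-→d1:-→d2:-→d3:-→d4:-→d5:-→d6:-→d7:-→d8:-→d9:-→d10:-→d11:-→d12:-→d13:-→d14:-→d15:-→d16:-→d17:-→d18:-→d19:-→d20:-→d21:-→d22:-→d23:-→d24:H2→d25:- -> H2
  del 66.34.196.0/24 (clear depth 24)
  del 131.120.0.0/14 (clear depth 14)
  + 0.0.0.0/0 (H3) depth=0
  + 0.0.0.0/0 (H2) depth=0
  del 69.217.146.0/24 (clear depth 24)
  del 66.32.0.0/12 (clear depth 12)
  lookup 69.217.146.114: bits 0100010111011001100100100111 walk d0:H2→d1:-→d2:-→d3:-→d4:-→d5:-→d6:-→d7:-→d8:-→d9:-→d10:-→d11:-→d12:-→d13:-→d14:-→d15:-→d16:-→d17:-→d18:-→d19:-→d20:-→d21:-→d22:-→d23:-→d24:-→d25:-→d26:-→d27:-→d28:H3 -> H3
  + 131.112.0.0/12 (H3) depth=12
  lookup 131.112.88.196: bits 100000110111 walk d0:H2→d1:-→d2:-→d3:-→d4:H1→d5:-→d6:-→d7:-→d8:-→d9:-→d10:-→d11:-→d12:H3 -> H3
  del 131.112.0.0/12 (clear depth 12)
  lookup 68.189.138.74: bits 0100010 walk d0:H2→d1:-→d2:-→d3:-→d4:-→d5:-→d6:-→d7:- -> H2
  lookup 128.0.1.252: bits 100000 walk d0:H2→d1:-→d2:-→d3:-→d4:H1→d5:-→d6:- -> H1
  lookup 66.34.255.88: bits 010000100010001011 walk d0:H2→d1:-→d2:-→d3:-→d4:-→d5:-→d6:-→d7:-→d8:-→d9:-→d10:-→d11:-→d12:-→d13:-→d14:-→d15:H2→d16:-→d17:-→d18:- -> H2
  + 131.122.42.0/23 (H3) depth=23
  lookup 131.122.42.12: bits 1000001101111010001010100 walk d0:H2→d1:-→d2:-→d3:-→d4:H1→d5:-→d6:-→d7:-→d8:-→d9:-→d10:-→d11:-→d12:-→d13:-→d14:-→d15:-→d16:-→d17:-→d18:-→d19:-→d20:-→d21:-→d22:-→d23:H3→d24:-→d25:- -> H3
  lookup 69.217.146.116: bits 0100010111011001100100100111 walk d0:H2→d1:-→d2:-→d3:-→d4:-→d5:-→d6:-→d7:-→d8:-→d9:-→d10:-→d11:-→d12:-→d13:-→d14:-→d15:-→d16:-→d17:-→d18:-→d19:-→d20:-→d21:-→d22:-→d23:-→d24:-→d25:-→d26:-→d27:-→d28:H3 -> H3
  + 0.0.0.0/0 (H0) depth=0
  + 66.32.0.0/12 (H1) depth=12
  + 131.0.0.0/8 (H3) depth=8
  + 66.0.0.0/8 (H1) depth=8
  + 0.0.0.0/0 (H0) depth=0

== LOOKUPS ==
["H1","no-route","H1","H0","H2","H2","H3","H3","H2","H1","H2","H3","H3"]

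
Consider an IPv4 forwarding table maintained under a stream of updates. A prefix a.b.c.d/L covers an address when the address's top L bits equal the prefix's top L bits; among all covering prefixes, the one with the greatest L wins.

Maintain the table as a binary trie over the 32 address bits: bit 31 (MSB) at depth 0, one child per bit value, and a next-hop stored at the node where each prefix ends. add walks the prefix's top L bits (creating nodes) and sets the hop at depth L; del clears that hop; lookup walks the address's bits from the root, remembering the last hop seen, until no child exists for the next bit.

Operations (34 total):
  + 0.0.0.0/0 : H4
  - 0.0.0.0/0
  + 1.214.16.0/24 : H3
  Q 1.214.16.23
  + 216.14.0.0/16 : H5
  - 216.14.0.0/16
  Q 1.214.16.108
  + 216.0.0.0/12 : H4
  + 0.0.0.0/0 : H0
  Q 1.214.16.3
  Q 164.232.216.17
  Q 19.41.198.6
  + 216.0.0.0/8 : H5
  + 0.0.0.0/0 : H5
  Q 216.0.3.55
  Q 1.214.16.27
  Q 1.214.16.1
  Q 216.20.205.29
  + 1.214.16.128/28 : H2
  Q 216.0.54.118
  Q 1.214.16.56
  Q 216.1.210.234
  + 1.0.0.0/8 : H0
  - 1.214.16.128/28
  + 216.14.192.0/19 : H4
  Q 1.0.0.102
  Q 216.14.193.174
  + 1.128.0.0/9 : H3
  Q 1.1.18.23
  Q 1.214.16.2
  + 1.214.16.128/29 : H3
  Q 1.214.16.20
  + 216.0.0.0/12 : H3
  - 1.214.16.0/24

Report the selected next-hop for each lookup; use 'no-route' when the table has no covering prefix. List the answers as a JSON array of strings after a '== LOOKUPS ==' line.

Trace:
  + 0.0.0.0/0 (H4) depth=0
  del 0.0.0.0/0 (clear depth 0)
  + 1.214.16.0/24 (H3) depth=24
  lookup 1.214.16.23: bits 000000011101011000010000 walk d0:-→d1:-→d2:-→d3:-→d4:-→d5:-→d6:-→d7:-→d8:-→d9:-→d10:-→d11:-→d12:-→d13:-→d14:-→d15:-→d16:-→d17:-→d18:-→d19:-→d20:-→d21:-→d22:-→d23:-→d24:H3 -> H3
  + 216.14.0.0/16 (H5) depth=16
  del 216.14.0.0/16 (clear depth 16)
  lookup 1.214.16.108: bits 000000011101011000010000 walk d0:-→d1:-→d2:-→d3:-→d4:-→d5:-→d6:-→d7:-→d8:-→d9:-→d10:-→d11:-→d12:-→d13:-→d14:-→d15:-→d16:-→d17:-→d18:-→d19:-→d20:-→d21:-→d22:-→d23:-→d24:H3 -> H3
  + 216.0.0.0/12 (H4) depth=12
  + 0.0.0.0/0 (H0) depth=0
  lookup 1.214.16.3: bits 000000011101011000010000 walk d0:H0→d1:-→d2:-→d3:-→d4:-→d5:-→d6:-→d7:-→d8:-→d9:-→d10:-→d11:-→d12:-→d13:-→d14:-→d15:-→d16:-→d17:-→d18:-→d19:-→d20:-→d21:-→d22:-→d23:-→d24:H3 -> H3
  lookup 164.232.216.17: bits 1 walk d0:H0→d1:- -> H0
  lookup 19.41.198.6: bits 000 walk d0:H0→d1:-→d2:-→d3:- -> H0
  + 216.0.0.0/8 (H5) depth=8
  + 0.0.0.0/0 (H5) depth=0
  lookup 216.0.3.55: bits 110110000000 walk d0:H5→d1:-→d2:-→d3:-→d4:-→d5:-→d6:-→d7:-→d8:H5→d9:-→d10:-→d11:-→d12:H4 -> H4
  lookup 1.214.16.27: bits 000000011101011000010000 walk d0:H5→d1:-→d2:-→d3:-→d4:-→d5:-→d6:-→d7:-→d8:-→d9:-→d10:-→d11:-→d12:-→d13:-→d14:-→d15:-→d16:-→d17:-→d18:-→d19:-→d20:-→d21:-→d22:-→d23:-→d24:H3 -> H3
  lookup 1.214.16.1: bits 000000011101011000010000 walk d0:H5→d1:-→d2:-→d3:-→d4:-→d5:-→d6:-→d7:-→d8:-→d9:-→d10:-→d11:-→d12:-→d13:-→d14:-→d15:-→d16:-→d17:-→d18:-→d19:-→d20:-→d21:-→d22:-→d23:-→d24:H3 -> H3
  lookup 216.20.205.29: bits 11011000000 walk d0:H5→d1:-→d2:-→d3:-→d4:-→d5:-→d6:-→d7:-→d8:H5→d9:-→d10:-→d11:- -> H5
  + 1.214.16.128/28 (H2) depth=28
  lookup 216.0.54.118: bits 110110000000 walk d0:H5→d1:-→d2:-→d3:-→d4:-→d5:-→d6:-→d7:-→d8:H5→d9:-→d10:-→d11:-→d12:H4 -> H4
  lookup 1.214.16.56: bits 000000011101011000010000 walk d0:H5→d1:-→d2:-→d3:-→d4:-→d5:-→d6:-→d7:-→d8:-→d9:-→d10:-→d11:-→d12:-→d13:-→d14:-→d15:-→d16:-→d17:-→d18:-→d19:-→d20:-→d21:-→d22:-→d23:-→d24:H3 -> H3
  lookup 216.1.210.234: bits 110110000000 walk d0:H5→d1:-→d2:-→d3:-→d4:-→d5:-→d6:-→d7:-→d8:H5→d9:-→d10:-→d11:-→d12:H4 -> H4
  + 1.0.0.0/8 (H0) depth=8
  del 1.214.16.128/28 (clear depth 28)
  + 216.14.192.0/19 (H4) depth=19
  lookup 1.0.0.102: bits 00000001 walk d0:H5→d1:-→d2:-→d3:-→d4:-→d5:-→d6:-→d7:-→d8:H0 -> H0
  lookup 216.14.193.174: bits 1101100000001110110 walk d0:H5→d1:-→d2:-→d3:-→d4:-→d5:-→d6:-→d7:-→d8:H5→d9:-→d10:-→d11:-→d12:H4→d13:-→d14:-→d15:-→d16:-→d17:-→d18:-→d19:H4 -> H4
  + 1.128.0.0/9 (H3) depth=9
  lookup 1.1.18.23: bits 00000001 walk d0:H5→d1:-→d2:-→d3:-→d4:-→d5:-→d6:-→d7:-→d8:H0 -> H0
  lookup 1.214.16.2: bits 000000011101011000010000 walk d0:H5→d1:-→d2:-→d3:-→d4:-→d5:-→d6:-→d7:-→d8:H0→d9:H3→d10:-→d11:-→d12:-→d13:-→d14:-→d15:-→d16:-→d17:-→d18:-→d19:-→d20:-→d21:-→d22:-→d23:-→d24:H3 -> H3
  + 1.214.16.128/29 (H3) depth=29
  lookup 1.214.16.20: bits 000000011101011000010000 walk d0:H5→d1:-→d2:-→d3:-→d4:-→d5:-→d6:-→d7:-→d8:H0→d9:H3→d10:-→d11:-→d12:-→d13:-→d14:-→d15:-→d16:-→d17:-→d18:-→d19:-→d20:-→d21:-→d22:-→d23:-→d24:H3 -> H3
  + 216.0.0.0/12 (H3) depth=12
  del 1.214.16.0/24 (clear depth 24)

== LOOKUPS ==
["H3","H3","H3","H0","H0","H4","H3","H3","H5","H4","H3","H4","H0","H4","H0","H3","H3"]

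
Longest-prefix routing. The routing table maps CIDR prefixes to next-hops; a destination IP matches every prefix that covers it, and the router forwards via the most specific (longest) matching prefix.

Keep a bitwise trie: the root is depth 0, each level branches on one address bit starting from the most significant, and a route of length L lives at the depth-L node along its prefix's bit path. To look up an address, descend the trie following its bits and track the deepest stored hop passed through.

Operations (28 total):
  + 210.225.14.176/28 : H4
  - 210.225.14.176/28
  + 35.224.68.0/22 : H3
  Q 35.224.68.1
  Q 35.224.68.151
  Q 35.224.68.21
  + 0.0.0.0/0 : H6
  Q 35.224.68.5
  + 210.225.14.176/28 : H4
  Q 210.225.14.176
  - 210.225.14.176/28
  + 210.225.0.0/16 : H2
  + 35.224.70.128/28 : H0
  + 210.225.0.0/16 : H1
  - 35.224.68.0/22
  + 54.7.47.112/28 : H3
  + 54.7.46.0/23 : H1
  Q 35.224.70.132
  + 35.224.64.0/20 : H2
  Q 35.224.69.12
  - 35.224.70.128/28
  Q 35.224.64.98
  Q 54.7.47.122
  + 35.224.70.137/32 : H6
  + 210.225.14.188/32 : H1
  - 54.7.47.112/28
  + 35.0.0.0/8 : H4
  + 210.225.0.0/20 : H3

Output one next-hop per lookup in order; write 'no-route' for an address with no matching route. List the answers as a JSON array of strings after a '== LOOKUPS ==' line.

Apply in order:
  add 210.225.14.176/28 -> H4 at depth 28
  - 210.225.14.176/28 clear@28
  add 35.224.68.0/22 -> H3 at depth 22
  Q 35.224.68.1: descend 0010001111100000010001 ; hops seen [H3] ; pick H3
  Q 35.224.68.151: descend 0010001111100000010001 ; hops seen [H3] ; pick H3
  Q 35.224.68.21: descend 0010001111100000010001 ; hops seen [H3] ; pick H3
  add 0.0.0.0/0 -> H6 at depth 0
  Q 35.224.68.5: descend 0010001111100000010001 ; hops seen [H6,H3] ; pick H3
  add 210.225.14.176/28 -> H4 at depth 28
  Q 210.225.14.176: descend 1101001011100001000011101011 ; hops seen [H6,H4] ; pick H4
  - 210.225.14.176/28 clear@28
  add 210.225.0.0/16 -> H2 at depth 16
  add 35.224.70.128/28 -> H0 at depth 28
  add 210.225.0.0/16 -> H1 at depth 16
  - 35.224.68.0/22 clear@22
  add 54.7.47.112/28 -> H3 at depth 28
  add 54.7.46.0/23 -> H1 at depth 23
  Q 35.224.70.132: descend 0010001111100000010001101000 ; hops seen [H6,H0] ; pick H0
  add 35.224.64.0/20 -> H2 at depth 20
  Q 35.224.69.12: descend 0010001111100000010001 ; hops seen [H6,H2] ; pick H2
  - 35.224.70.128/28 clear@28
  Q 35.224.64.98: descend 001000111110000001000 ; hops seen [H6,H2] ; pick H2
  Q 54.7.47.122: descend 0011011000000111001011110111 ; hops seen [H6,H1,H3] ; pick H3
  add 35.224.70.137/32 -> H6 at depth 32
  add 210.225.14.188/32 -> H1 at depth 32
  - 54.7.47.112/28 clear@28
  add 35.0.0.0/8 -> H4 at depth 8
  add 210.225.0.0/20 -> H3 at depth 20

== LOOKUPS ==
["H3","H3","H3","H3","H4","H0","H2","H2","H3"]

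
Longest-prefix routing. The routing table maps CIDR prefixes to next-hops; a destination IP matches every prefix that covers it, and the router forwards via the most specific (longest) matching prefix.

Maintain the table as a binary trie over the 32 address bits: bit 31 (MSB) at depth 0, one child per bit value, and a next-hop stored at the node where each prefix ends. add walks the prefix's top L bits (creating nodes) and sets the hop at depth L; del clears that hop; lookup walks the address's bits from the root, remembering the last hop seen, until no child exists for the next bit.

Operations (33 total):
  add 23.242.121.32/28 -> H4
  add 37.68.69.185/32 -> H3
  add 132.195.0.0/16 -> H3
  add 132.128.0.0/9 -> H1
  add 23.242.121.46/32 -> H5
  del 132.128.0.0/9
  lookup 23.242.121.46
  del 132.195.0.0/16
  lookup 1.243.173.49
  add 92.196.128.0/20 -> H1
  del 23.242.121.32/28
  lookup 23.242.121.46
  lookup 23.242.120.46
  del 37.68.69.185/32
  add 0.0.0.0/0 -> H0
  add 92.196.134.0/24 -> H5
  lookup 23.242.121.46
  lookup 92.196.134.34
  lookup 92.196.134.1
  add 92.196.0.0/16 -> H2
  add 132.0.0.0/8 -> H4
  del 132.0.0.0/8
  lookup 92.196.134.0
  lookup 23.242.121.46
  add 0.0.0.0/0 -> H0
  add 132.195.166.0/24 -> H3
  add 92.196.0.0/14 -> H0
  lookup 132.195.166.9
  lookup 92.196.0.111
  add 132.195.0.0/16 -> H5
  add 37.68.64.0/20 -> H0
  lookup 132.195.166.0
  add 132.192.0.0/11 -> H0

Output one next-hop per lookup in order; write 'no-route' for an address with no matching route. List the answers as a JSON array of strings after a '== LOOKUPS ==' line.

Trace:
  + 23.242.121.32/28 (H4) depth=28
  + 37.68.69.185/32 (H3) depth=32
  + 132.195.0.0/16 (H3) depth=16
  + 132.128.0.0/9 (H1) depth=9
  + 23.242.121.46/32 (H5) depth=32
  del 132.128.0.0/9 (clear depth 9)
  Q 23.242.121.46: descend 00010111111100100111100100101110 ; hops seen [H4,H5] ; pick H5
  del 132.195.0.0/16 (clear depth 16)
  Q 1.243.173.49: descend 000 ; hops seen [∅] ; pick no-route
  + 92.196.128.0/20 (H1) depth=20
  del 23.242.121.32/28 (clear depth 28)
  Q 23.242.121.46: descend 00010111111100100111100100101110 ; hops seen [H5] ; pick H5
  Q 23.242.120.46: descend 00010111111100100111100 ; hops seen [∅] ; pick no-route
  del 37.68.69.185/32 (clear depth 32)
  + 0.0.0.0/0 (H0) depth=0
  + 92.196.134.0/24 (H5) depth=24
  Q 23.242.121.46: descend 00010111111100100111100100101110 ; hops seen [H0,H5] ; pick H5
  Q 92.196.134.34: descend 010111001100010010000110 ; hops seen [H0,H1,H5] ; pick H5
  Q 92.196.134.1: descend 010111001100010010000110 ; hops seen [H0,H1,H5] ; pick H5
  + 92.196.0.0/16 (H2) depth=16
  + 132.0.0.0/8 (H4) depth=8
  del 132.0.0.0/8 (clear depth 8)
  Q 92.196.134.0: descend 010111001100010010000110 ; hops seen [H0,H2,H1,H5] ; pick H5
  Q 23.242.121.46: descend 00010111111100100111100100101110 ; hops seen [H0,H5] ; pick H5
  + 0.0.0.0/0 (H0) depth=0
  + 132.195.166.0/24 (H3) depth=24
  + 92.196.0.0/14 (H0) depth=14
  Q 132.195.166.9: descend 100001001100001110100110 ; hops seen [H0,H3] ; pick H3
  Q 92.196.0.111: descend 0101110011000100 ; hops seen [H0,H0,H2] ; pick H2
  + 132.195.0.0/16 (H5) depth=16
  + 37.68.64.0/20 (H0) depth=20
  Q 132.195.166.0: descend 100001001100001110100110 ; hops seen [H0,H5,H3] ; pick H3
  + 132.192.0.0/11 (H0) depth=11

== LOOKUPS ==
["H5","no-route","H5","no-route","H5","H5","H5","H5","H5","H3","H2","H3"]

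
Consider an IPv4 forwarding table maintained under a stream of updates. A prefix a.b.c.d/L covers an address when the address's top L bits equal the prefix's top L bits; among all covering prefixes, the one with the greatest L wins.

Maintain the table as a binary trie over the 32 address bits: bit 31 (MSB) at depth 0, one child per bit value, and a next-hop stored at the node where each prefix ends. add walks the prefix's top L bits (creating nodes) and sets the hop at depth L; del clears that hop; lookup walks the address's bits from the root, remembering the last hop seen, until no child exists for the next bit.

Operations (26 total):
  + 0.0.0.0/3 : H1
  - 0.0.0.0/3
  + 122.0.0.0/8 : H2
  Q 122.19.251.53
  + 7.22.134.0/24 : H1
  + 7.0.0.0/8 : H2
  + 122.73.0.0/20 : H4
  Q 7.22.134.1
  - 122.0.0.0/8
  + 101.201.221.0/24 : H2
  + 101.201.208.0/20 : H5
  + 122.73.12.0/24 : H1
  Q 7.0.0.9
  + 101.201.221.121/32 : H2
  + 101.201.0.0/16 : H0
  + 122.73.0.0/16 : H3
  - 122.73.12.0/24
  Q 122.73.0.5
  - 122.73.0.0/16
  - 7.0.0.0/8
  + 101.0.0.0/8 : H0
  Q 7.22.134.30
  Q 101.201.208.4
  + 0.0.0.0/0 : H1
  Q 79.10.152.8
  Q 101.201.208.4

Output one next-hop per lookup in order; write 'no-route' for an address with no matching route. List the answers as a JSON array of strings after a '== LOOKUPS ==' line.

Process each operation:
  + 0.0.0.0/3 (H1) depth=3
  del 0.0.0.0/3 (clear depth 3)
  + 122.0.0.0/8 (H2) depth=8
  Q 122.19.251.53: descend 01111010 ; hops seen [H2] ; pick H2
  + 7.22.134.0/24 (H1) depth=24
  + 7.0.0.0/8 (H2) depth=8
  + 122.73.0.0/20 (H4) depth=20
  Q 7.22.134.1: descend 000001110001011010000110 ; hops seen [H2,H1] ; pick H1
  del 122.0.0.0/8 (clear depth 8)
  + 101.201.221.0/24 (H2) depth=24
  + 101.201.208.0/20 (H5) depth=20
  + 122.73.12.0/24 (H1) depth=24
  Q 7.0.0.9: descend 00000111000 ; hops seen [H2] ; pick H2
  + 101.201.221.121/32 (H2) depth=32
  + 101.201.0.0/16 (H0) depth=16
  + 122.73.0.0/16 (H3) depth=16
  del 122.73.12.0/24 (clear depth 24)
  Q 122.73.0.5: descend 01111010010010010000 ; hops seen [H3,H4] ; pick H4
  del 122.73.0.0/16 (clear depth 16)
  del 7.0.0.0/8 (clear depth 8)
  + 101.0.0.0/8 (H0) depth=8
  Q 7.22.134.30: descend 000001110001011010000110 ; hops seen [H1] ; pick H1
  Q 101.201.208.4: descend 01100101110010011101 ; hops seen [H0,H0,H5] ; pick H5
  + 0.0.0.0/0 (H1) depth=0
  Q 79.10.152.8: descend 01 ; hops seen [H1] ; pick H1
  Q 101.201.208.4: descend 01100101110010011101 ; hops seen [H1,H0,H0,H5] ; pick H5

== LOOKUPS ==
["H2","H1","H2","H4","H1","H5","H1","H5"]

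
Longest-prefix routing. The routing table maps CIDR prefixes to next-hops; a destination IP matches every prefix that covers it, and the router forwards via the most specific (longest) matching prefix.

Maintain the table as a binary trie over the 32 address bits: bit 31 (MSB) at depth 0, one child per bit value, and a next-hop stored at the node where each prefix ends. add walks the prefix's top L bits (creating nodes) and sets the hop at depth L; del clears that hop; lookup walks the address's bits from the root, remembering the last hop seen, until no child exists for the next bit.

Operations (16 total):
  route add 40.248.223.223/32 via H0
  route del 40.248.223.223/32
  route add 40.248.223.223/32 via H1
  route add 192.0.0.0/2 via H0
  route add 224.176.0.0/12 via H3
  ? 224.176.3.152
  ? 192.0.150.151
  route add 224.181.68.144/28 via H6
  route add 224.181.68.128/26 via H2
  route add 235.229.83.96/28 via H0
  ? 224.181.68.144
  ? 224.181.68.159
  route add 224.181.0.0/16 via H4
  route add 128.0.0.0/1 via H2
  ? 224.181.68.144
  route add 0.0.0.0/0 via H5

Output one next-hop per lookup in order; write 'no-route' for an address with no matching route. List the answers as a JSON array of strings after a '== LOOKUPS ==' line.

Process each operation:
  + 40.248.223.223/32 (H0) depth=32
  del 40.248.223.223/32 (clear depth 32)
  + 40.248.223.223/32 (H1) depth=32
  + 192.0.0.0/2 (H0) depth=2
  + 224.176.0.0/12 (H3) depth=12
  Q 224.176.3.152: descend 111000001011 ; hops seen [H0,H3] ; pick H3
  Q 192.0.150.151: descend 11 ; hops seen [H0] ; pick H0
  + 224.181.68.144/28 (H6) depth=28
  + 224.181.68.128/26 (H2) depth=26
  + 235.229.83.96/28 (H0) depth=28
  Q 224.181.68.144: descend 1110000010110101010001001001 ; hops seen [H0,H3,H2,H6] ; pick H6
  Q 224.181.68.159: descend 1110000010110101010001001001 ; hops seen [H0,H3,H2,H6] ; pick H6
  + 224.181.0.0/16 (H4) depth=16
  + 128.0.0.0/1 (H2) depth=1
  Q 224.181.68.144: descend 1110000010110101010001001001 ; hops seen [H2,H0,H3,H4,H2,H6] ; pick H6
  + 0.0.0.0/0 (H5) depth=0

== LOOKUPS ==
["H3","H0","H6","H6","H6"]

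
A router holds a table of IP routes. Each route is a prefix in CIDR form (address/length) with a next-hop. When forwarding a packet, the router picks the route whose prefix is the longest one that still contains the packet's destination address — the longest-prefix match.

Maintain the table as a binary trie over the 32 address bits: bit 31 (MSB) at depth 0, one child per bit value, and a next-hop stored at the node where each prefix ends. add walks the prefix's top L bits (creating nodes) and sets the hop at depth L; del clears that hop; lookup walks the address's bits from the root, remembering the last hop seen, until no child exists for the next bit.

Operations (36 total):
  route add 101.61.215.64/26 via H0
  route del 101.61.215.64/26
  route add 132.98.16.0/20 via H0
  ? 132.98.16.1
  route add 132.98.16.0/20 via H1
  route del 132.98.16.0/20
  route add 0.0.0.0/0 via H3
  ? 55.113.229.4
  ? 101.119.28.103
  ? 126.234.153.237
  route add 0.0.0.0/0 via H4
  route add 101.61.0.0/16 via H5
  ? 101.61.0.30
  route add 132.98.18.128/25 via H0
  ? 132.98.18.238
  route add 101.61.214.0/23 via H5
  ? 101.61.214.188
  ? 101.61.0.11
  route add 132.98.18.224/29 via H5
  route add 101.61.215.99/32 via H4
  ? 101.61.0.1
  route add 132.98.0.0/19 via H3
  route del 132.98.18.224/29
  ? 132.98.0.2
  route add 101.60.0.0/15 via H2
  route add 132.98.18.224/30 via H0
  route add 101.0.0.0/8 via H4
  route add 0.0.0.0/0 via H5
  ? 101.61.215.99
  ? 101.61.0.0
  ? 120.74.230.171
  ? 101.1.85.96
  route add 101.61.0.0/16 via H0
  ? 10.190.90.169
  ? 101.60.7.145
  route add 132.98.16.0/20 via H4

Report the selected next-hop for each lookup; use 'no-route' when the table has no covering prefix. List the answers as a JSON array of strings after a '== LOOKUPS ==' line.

Apply in order:
  + 101.61.215.64/26 (H0) depth=26
  - 101.61.215.64/26 clear@26
  + 132.98.16.0/20 (H0) depth=20
  lookup 132.98.16.1: bits 10000100011000100001 walk d0:-→d1:-→d2:-→d3:-→d4:-→d5:-→d6:-→d7:-→d8:-→d9:-→d10:-→d11:-→d12:-→d13:-→d14:-→d15:-→d16:-→d17:-→d18:-→d19:-→d20:H0 -> H0
  + 132.98.16.0/20 (H1) depth=20
  - 132.98.16.0/20 clear@20
  + 0.0.0.0/0 (H3) depth=0
  lookup 55.113.229.4: bits 0 walk d0:H3→d1:- -> H3
  lookup 101.119.28.103: bits 011001010 walk d0:H3→d1:-→d2:-→d3:-→d4:-→d5:-→d6:-→d7:-→d8:-→d9:- -> H3
  lookup 126.234.153.237: bits 011 walk d0:H3→d1:-→d2:-→d3:- -> H3
  + 0.0.0.0/0 (H4) depth=0
  + 101.61.0.0/16 (H5) depth=16
  lookup 101.61.0.30: bits 0110010100111101 walk d0:H4→d1:-→d2:-→d3:-→d4:-→d5:-→d6:-→d7:-→d8:-→d9:-→d10:-→d11:-→d12:-→d13:-→d14:-→d15:-→d16:H5 -> H5
  + 132.98.18.128/25 (H0) depth=25
  lookup 132.98.18.238: bits 1000010001100010000100101 walk d0:H4→d1:-→d2:-→d3:-→d4:-→d5:-→d6:-→d7:-→d8:-→d9:-→d10:-→d11:-→d12:-→d13:-→d14:-→d15:-→d16:-→d17:-→d18:-→d19:-→d20:-→d21:-→d22:-→d23:-→d24:-→d25:H0 -> H0
  + 101.61.214.0/23 (H5) depth=23
  lookup 101.61.214.188: bits 01100101001111011101011 walk d0:H4→d1:-→d2:-→d3:-→d4:-→d5:-→d6:-→d7:-→d8:-→d9:-→d10:-→d11:-→d12:-→d13:-→d14:-→d15:-→d16:H5→d17:-→d18:-→d19:-→d20:-→d21:-→d22:-→d23:H5 -> H5
  lookup 101.61.0.11: bits 0110010100111101 walk d0:H4→d1:-→d2:-→d3:-→d4:-→d5:-→d6:-→d7:-→d8:-→d9:-→d10:-→d11:-→d12:-→d13:-→d14:-→d15:-→d16:H5 -> H5
  + 132.98.18.224/29 (H5) depth=29
  + 101.61.215.99/32 (H4) depth=32
  lookup 101.61.0.1: bits 0110010100111101 walk d0:H4→d1:-→d2:-→d3:-→d4:-→d5:-→d6:-→d7:-→d8:-→d9:-→d10:-→d11:-→d12:-→d13:-→d14:-→d15:-→d16:H5 -> H5
  + 132.98.0.0/19 (H3) depth=19
  - 132.98.18.224/29 clear@29
  lookup 132.98.0.2: bits 1000010001100010000 walk d0:H4→d1:-→d2:-→d3:-→d4:-→d5:-→d6:-→d7:-→d8:-→d9:-→d10:-→d11:-→d12:-→d13:-→d14:-→d15:-→d16:-→d17:-→d18:-→d19:H3 -> H3
  + 101.60.0.0/15 (H2) depth=15
  + 132.98.18.224/30 (H0) depth=30
  + 101.0.0.0/8 (H4) depth=8
  + 0.0.0.0/0 (H5) depth=0
  lookup 101.61.215.99: bits 01100101001111011101011101100011 walk d0:H5→d1:-→d2:-→d3:-→d4:-→d5:-→d6:-→d7:-→d8:H4→d9:-→d10:-→d11:-→d12:-→d13:-→d14:-→d15:H2→d16:H5→d17:-→d18:-→d19:-→d20:-→d21:-→d22:-→d23:H5→d24:-→d25:-→d26:-→d27:-→d28:-→d29:-→d30:-→d31:-→d32:H4 -> H4
  lookup 101.61.0.0: bits 0110010100111101 walk d0:H5→d1:-→d2:-→d3:-→d4:-→d5:-→d6:-→d7:-→d8:H4→d9:-→d10:-→d11:-→d12:-→d13:-→d14:-→d15:H2→d16:H5 -> H5
  lookup 120.74.230.171: bits 011 walk d0:H5→d1:-→d2:-→d3:- -> H5
  lookup 101.1.85.96: bits 0110010100 walk d0:H5→d1:-→d2:-→d3:-→d4:-→d5:-→d6:-→d7:-→d8:H4→d9:-→d10:- -> H4
  + 101.61.0.0/16 (H0) depth=16
  lookup 10.190.90.169: bits 0 walk d0:H5→d1:- -> H5
  lookup 101.60.7.145: bits 011001010011110 walk d0:H5→d1:-→d2:-→d3:-→d4:-→d5:-→d6:-→d7:-→d8:H4→d9:-→d10:-→d11:-→d12:-→d13:-→d14:-→d15:H2 -> H2
  + 132.98.16.0/20 (H4) depth=20

== LOOKUPS ==
["H0","H3","H3","H3","H5","H0","H5","H5","H5","H3","H4","H5","H5","H4","H5","H2"]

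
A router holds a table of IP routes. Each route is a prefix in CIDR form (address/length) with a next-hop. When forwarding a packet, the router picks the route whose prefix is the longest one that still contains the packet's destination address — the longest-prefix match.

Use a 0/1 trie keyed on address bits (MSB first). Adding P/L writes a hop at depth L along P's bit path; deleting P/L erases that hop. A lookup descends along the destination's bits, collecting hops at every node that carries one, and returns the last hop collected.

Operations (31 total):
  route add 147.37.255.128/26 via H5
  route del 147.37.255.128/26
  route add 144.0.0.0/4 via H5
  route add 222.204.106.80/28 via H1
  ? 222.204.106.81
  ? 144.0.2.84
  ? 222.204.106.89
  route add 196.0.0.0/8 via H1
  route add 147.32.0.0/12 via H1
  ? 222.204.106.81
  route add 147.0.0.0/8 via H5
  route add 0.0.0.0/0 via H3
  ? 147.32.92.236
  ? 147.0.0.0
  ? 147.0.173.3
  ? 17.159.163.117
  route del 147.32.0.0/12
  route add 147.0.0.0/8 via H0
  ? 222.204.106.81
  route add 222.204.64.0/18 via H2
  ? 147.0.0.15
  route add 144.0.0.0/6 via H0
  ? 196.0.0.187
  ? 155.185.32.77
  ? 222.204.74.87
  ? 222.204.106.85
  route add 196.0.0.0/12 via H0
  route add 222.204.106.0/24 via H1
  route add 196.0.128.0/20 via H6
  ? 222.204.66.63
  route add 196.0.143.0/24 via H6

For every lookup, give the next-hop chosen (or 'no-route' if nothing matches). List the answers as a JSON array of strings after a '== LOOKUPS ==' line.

Apply in order:
  add 147.37.255.128/26 -> H5 at depth 26
  - 147.37.255.128/26 clear@26
  add 144.0.0.0/4 -> H5 at depth 4
  add 222.204.106.80/28 -> H1 at depth 28
  ? 222.204.106.81  path d0:-→d1:-→d2:-→d3:-→d4:-→d5:-→d6:-→d7:-→d8:-→d9:-→d10:-→d11:-→d12:-→d13:-→d14:-→d15:-→d16:-→d17:-→d18:-→d19:-→d20:-→d21:-→d22:-→d23:-→d24:-→d25:-→d26:-→d27:-→d28:H1  best=H1
  ? 144.0.2.84  path d0:-→d1:-→d2:-→d3:-→d4:H5→d5:-→d6:-  best=H5
  ? 222.204.106.89  path d0:-→d1:-→d2:-→d3:-→d4:-→d5:-→d6:-→d7:-→d8:-→d9:-→d10:-→d11:-→d12:-→d13:-→d14:-→d15:-→d16:-→d17:-→d18:-→d19:-→d20:-→d21:-→d22:-→d23:-→d24:-→d25:-→d26:-→d27:-→d28:H1  best=H1
  add 196.0.0.0/8 -> H1 at depth 8
  add 147.32.0.0/12 -> H1 at depth 12
  ? 222.204.106.81  path d0:-→d1:-→d2:-→d3:-→d4:-→d5:-→d6:-→d7:-→d8:-→d9:-→d10:-→d11:-→d12:-→d13:-→d14:-→d15:-→d16:-→d17:-→d18:-→d19:-→d20:-→d21:-→d22:-→d23:-→d24:-→d25:-→d26:-→d27:-→d28:H1  best=H1
  add 147.0.0.0/8 -> H5 at depth 8
  add 0.0.0.0/0 -> H3 at depth 0
  ? 147.32.92.236  path d0:H3→d1:-→d2:-→d3:-→d4:H5→d5:-→d6:-→d7:-→d8:H5→d9:-→d10:-→d11:-→d12:H1→d13:-  best=H1
  ? 147.0.0.0  path d0:H3→d1:-→d2:-→d3:-→d4:H5→d5:-→d6:-→d7:-→d8:H5→d9:-→d10:-  best=H5
  ? 147.0.173.3  path d0:H3→d1:-→d2:-→d3:-→d4:H5→d5:-→d6:-→d7:-→d8:H5→d9:-→d10:-  best=H5
  ? 17.159.163.117  path d0:H3  best=H3
  - 147.32.0.0/12 clear@12
  add 147.0.0.0/8 -> H0 at depth 8
  ? 222.204.106.81  path d0:H3→d1:-→d2:-→d3:-→d4:-→d5:-→d6:-→d7:-→d8:-→d9:-→d10:-→d11:-→d12:-→d13:-→d14:-→d15:-→d16:-→d17:-→d18:-→d19:-→d20:-→d21:-→d22:-→d23:-→d24:-→d25:-→d26:-→d27:-→d28:H1  best=H1
  add 222.204.64.0/18 -> H2 at depth 18
  ? 147.0.0.15  path d0:H3→d1:-→d2:-→d3:-→d4:H5→d5:-→d6:-→d7:-→d8:H0→d9:-→d10:-  best=H0
  add 144.0.0.0/6 -> H0 at depth 6
  ? 196.0.0.187  path d0:H3→d1:-→d2:-→d3:-→d4:-→d5:-→d6:-→d7:-→d8:H1  best=H1
  ? 155.185.32.77  path d0:H3→d1:-→d2:-→d3:-→d4:H5  best=H5
  ? 222.204.74.87  path d0:H3→d1:-→d2:-→d3:-→d4:-→d5:-→d6:-→d7:-→d8:-→d9:-→d10:-→d11:-→d12:-→d13:-→d14:-→d15:-→d16:-→d17:-→d18:H2  best=H2
  ? 222.204.106.85  path d0:H3→d1:-→d2:-→d3:-→d4:-→d5:-→d6:-→d7:-→d8:-→d9:-→d10:-→d11:-→d12:-→d13:-→d14:-→d15:-→d16:-→d17:-→d18:H2→d19:-→d20:-→d21:-→d22:-→d23:-→d24:-→d25:-→d26:-→d27:-→d28:H1  best=H1
  add 196.0.0.0/12 -> H0 at depth 12
  add 222.204.106.0/24 -> H1 at depth 24
  add 196.0.128.0/20 -> H6 at depth 20
  ? 222.204.66.63  path d0:H3→d1:-→d2:-→d3:-→d4:-→d5:-→d6:-→d7:-→d8:-→d9:-→d10:-→d11:-→d12:-→d13:-→d14:-→d15:-→d16:-→d17:-→d18:H2  best=H2
  add 196.0.143.0/24 -> H6 at depth 24

== LOOKUPS ==
["H1","H5","H1","H1","H1","H5","H5","H3","H1","H0","H1","H5","H2","H1","H2"]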